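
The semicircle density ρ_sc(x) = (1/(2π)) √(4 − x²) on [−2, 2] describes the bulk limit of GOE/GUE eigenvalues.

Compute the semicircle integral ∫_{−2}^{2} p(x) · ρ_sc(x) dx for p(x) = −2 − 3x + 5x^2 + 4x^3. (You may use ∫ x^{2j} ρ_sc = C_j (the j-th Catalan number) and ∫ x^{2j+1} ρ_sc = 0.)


Write p(x) = Σ a_i x^i, split into monomials and integrate each against ρ_sc separately.
Using ∫ x^{2j} ρ_sc = C_j = (1/(j+1)) C(2j, j) (Catalan numbers) and ∫ x^{2j+1} ρ_sc = 0 (odd monomials vanish by symmetry):
  i = 0 (even): a_0 · C_{0} = -2 · 1 = -2
  i = 1 (odd): ∫ x^1 ρ_sc = 0 (vanishes)
  i = 2 (even): a_2 · C_{1} = 5 · 1 = 5
  i = 3 (odd): ∫ x^3 ρ_sc = 0 (vanishes)

Summing the contributions: ∫_{−2}^{2} p(x) ρ_sc(x) dx = (-2) + 5 = 3.


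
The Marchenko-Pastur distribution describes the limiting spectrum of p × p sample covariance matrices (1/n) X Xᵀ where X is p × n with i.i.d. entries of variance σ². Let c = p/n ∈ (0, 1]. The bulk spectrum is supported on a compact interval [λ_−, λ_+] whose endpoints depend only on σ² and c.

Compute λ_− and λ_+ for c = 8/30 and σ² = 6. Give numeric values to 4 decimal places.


c = 8/30 = 0.266667; √c = 0.516398.
λ_− = σ² (1 − √c)² = 6 · (1 − 0.516398)² = 6 · (0.483602)² = 1.403227.
λ_+ = σ² (1 + √c)² = 6 · (1 + 0.516398)² = 6 · (1.516398)² = 13.796773.

Rounded to 4 decimal places: λ_− ≈ 1.4032, λ_+ ≈ 13.7968.


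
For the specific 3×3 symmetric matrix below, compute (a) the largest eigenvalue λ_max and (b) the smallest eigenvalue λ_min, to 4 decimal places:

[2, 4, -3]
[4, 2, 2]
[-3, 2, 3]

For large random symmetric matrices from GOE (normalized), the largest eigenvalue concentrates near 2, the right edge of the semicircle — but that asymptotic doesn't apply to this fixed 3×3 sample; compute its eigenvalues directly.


Since M is real symmetric, all three eigenvalues are real; they are the roots of det(λI − M) = λ³ − (tr M) λ² + s λ − det M, where s is the sum of the principal 2×2 minors.
tr M = 2 + 2 + 3 = 7.
s = (2·2 − 4²) + (2·3 − (-3)²) + (2·3 − 2²) = -12 + (-3) + 2 = -13.
det M (expand along row 1) = 2·2 − 4·18 + (-3)·14 = -110.
Characteristic polynomial: λ³ − 7λ² − 13λ + 110 = 0.
Substitute λ = y + (tr M)/3 = y + 2.333333 to remove the quadratic term: y³ + p·y + q = 0 with p = s − (tr M)²/3 = -29.333333 and q = −2(tr M)³/27 + (tr M)·s/3 − det M = 54.259259.
Three real roots ⇒ use the trigonometric (Viète) form: r = 2√(−p/3) = 6.253888, φ = arccos(3q/(p·r)) = arccos(-0.887327) = 2.662312 rad.
y_k = r·cos(φ/3 − 2πk/3) for k = 0, 1, 2 gives y = 3.948713, 2.225534, -6.174247.
λ_k = y_k + 2.333333 gives λ = 6.2820, 4.5589, -3.8409 (check: the sum is 7.0000 = tr M).

Hence λ_max = 6.2820 and λ_min = -3.8409.


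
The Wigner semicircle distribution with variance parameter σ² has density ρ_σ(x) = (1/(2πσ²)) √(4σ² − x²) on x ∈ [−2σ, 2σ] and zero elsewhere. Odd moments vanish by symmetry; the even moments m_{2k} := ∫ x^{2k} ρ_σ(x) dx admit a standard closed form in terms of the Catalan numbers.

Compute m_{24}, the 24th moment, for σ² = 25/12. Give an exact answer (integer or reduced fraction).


By the scaled semicircle moment identity, m_{2k} = σ^{2k} · C_k with k = 12.
C_12 = (1/(k+1)) · C(2k, k) = (1/13) · C(24, 12) = (1/13) · 2704156 = 208012.
σ^{2k} = (σ²)^k = (25/12)^12 = 59604644775390625/8916100448256.

Therefore m_{24} = σ^{24} · C_12 = (59604644775390625/8916100448256) · 208012 = 3099620342254638671875/2229025112064.


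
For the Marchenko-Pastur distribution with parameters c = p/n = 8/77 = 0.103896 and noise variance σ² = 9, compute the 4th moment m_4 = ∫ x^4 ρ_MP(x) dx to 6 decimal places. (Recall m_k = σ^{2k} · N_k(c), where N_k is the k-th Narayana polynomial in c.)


E[X⁴] = σ⁸ (1 + 6c + 6c² + c³) (fourth MP moment). With σ² = 9 (so σ⁸ = 6561) and c = 8/77 = 0.103896: E[X⁴] = 6561 · (1 + 6·0.103896 + 6·(0.103896)² + (0.103896)³) = 6561 · 1.689265.

So E[X^4] = 11083.264529.


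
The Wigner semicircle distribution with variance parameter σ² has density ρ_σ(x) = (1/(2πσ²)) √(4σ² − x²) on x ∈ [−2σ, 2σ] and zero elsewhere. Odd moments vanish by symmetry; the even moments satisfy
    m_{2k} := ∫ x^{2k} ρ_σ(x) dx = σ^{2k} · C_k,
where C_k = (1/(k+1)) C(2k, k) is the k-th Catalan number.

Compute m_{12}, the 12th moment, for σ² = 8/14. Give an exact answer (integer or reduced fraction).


By the scaled semicircle moment identity, m_{2k} = σ^{2k} · C_k with k = 6.
C_6 = (1/(k+1)) · C(2k, k) = (1/7) · C(12, 6) = (1/7) · 924 = 132.
σ^{2k} = (σ²)^k = (8/14)^6 = 4096/117649.

Therefore m_{12} = σ^{12} · C_6 = (4096/117649) · 132 = 540672/117649.


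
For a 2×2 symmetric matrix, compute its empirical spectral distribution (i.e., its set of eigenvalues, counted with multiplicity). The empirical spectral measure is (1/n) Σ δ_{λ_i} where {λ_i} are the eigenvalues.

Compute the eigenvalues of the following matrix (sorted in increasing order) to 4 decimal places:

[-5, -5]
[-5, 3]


Since M is real symmetric, both eigenvalues are real; they are the roots of det(λI − M) = λ² − (tr M) λ + det M.
tr M = -5 + 3 = -2.
det M = (-5)·3 − (-5)² = -15 − 25 = -40.
Characteristic polynomial: λ² + 2λ − 40 = 0.
Discriminant Δ = (tr M)² − 4·det M = 4 − (-160) = 164; √Δ = 12.806248.
λ = (tr M ± √Δ)/2 = (-2 ± 12.806248)/2, giving (tr M − √Δ)/2 = -7.4031 and (tr M + √Δ)/2 = 5.4031.

Eigenvalues sorted in increasing order: [-7.4031, 5.4031].


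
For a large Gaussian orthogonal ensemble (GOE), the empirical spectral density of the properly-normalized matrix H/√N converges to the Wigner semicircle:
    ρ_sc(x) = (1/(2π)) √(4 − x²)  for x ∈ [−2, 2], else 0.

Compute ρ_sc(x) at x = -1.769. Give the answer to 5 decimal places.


ρ_sc(x) = (1/(2π)) √(4 − x²). With x = -1.769:
  4 − x² = 4 − (-1.769)² = 4 − 3.129361 = 0.870639.
  √(4 − x²) = 0.933080.
  1/(2π) = 0.159155.
  ρ_sc(-1.769) = 0.159155 · 0.933080 = 0.148504.

Rounded to 5 decimal places: ρ_sc(-1.769) ≈ 0.14850.


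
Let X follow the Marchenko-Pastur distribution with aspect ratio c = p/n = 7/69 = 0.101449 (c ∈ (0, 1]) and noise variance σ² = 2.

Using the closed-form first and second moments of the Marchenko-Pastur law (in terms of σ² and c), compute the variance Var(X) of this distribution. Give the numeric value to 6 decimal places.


Recall the MP moments m_1 = E[X] = σ² and m_2 = E[X²] = σ⁴ (1 + c).
m_1 = E[X] = σ² = 2, so m_1² = 4.
m_2 = E[X²] = σ⁴ (1 + c) = 4 · (1 + 0.101449) = 4 · 1.101449 = 4.405797.
(Note m_2 − m_1² simplifies to c · σ⁴ = 0.101449 · 4.)

Var(X) = m_2 − m_1² = 4.405797 − 4 = 0.405797.


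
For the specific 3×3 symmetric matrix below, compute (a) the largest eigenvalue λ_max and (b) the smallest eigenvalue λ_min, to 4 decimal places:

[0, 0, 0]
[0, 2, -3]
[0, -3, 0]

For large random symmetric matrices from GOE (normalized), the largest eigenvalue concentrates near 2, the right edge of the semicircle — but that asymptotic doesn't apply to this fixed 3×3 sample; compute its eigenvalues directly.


Since M is real symmetric, all three eigenvalues are real; they are the roots of det(λI − M) = λ³ − (tr M) λ² + s λ − det M, where s is the sum of the principal 2×2 minors.
tr M = 0 + 2 + 0 = 2.
s = (0·2 − 0²) + (0·0 − 0²) + (2·0 − (-3)²) = 0 + 0 + (-9) = -9.
det M (expand along row 1) = 0·(-9) − 0·0 + 0·0 = 0.
Characteristic polynomial: λ³ − 2λ² − 9λ = 0.
Substitute λ = y + (tr M)/3 = y + 0.666667 to remove the quadratic term: y³ + p·y + q = 0 with p = s − (tr M)²/3 = -10.333333 and q = −2(tr M)³/27 + (tr M)·s/3 − det M = -6.592593.
Three real roots ⇒ use the trigonometric (Viète) form: r = 2√(−p/3) = 3.711843, φ = arccos(3q/(p·r)) = arccos(0.515641) = 1.029041 rad.
y_k = r·cos(φ/3 − 2πk/3) for k = 0, 1, 2 gives y = 3.495611, -0.666667, -2.828944.
λ_k = y_k + 0.666667 gives λ = 4.1623, 0.0000, -2.1623 (check: the sum is 2.0000 = tr M).

Hence λ_max = 4.1623 and λ_min = -2.1623.


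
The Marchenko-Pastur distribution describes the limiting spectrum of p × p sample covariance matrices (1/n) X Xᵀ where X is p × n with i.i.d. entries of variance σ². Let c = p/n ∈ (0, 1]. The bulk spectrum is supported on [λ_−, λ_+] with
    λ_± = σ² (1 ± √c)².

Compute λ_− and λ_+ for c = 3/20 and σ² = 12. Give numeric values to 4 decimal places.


c = 3/20 = 0.150000; √c = 0.387298.
λ_− = σ² (1 − √c)² = 12 · (1 − 0.387298)² = 12 · (0.612702)² = 4.504840.
λ_+ = σ² (1 + √c)² = 12 · (1 + 0.387298)² = 12 · (1.387298)² = 23.095160.

Rounded to 4 decimal places: λ_− ≈ 4.5048, λ_+ ≈ 23.0952.


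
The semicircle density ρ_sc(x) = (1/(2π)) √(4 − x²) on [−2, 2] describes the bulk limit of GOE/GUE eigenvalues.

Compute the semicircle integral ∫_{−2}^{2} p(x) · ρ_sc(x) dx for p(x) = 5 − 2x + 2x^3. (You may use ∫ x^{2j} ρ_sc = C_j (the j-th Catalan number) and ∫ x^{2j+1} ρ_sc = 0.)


Write p(x) = Σ a_i x^i, split into monomials and integrate each against ρ_sc separately.
Using ∫ x^{2j} ρ_sc = C_j = (1/(j+1)) C(2j, j) (Catalan numbers) and ∫ x^{2j+1} ρ_sc = 0 (odd monomials vanish by symmetry):
  i = 0 (even): a_0 · C_{0} = 5 · 1 = 5
  i = 1 (odd): ∫ x^1 ρ_sc = 0 (vanishes)
  i = 3 (odd): ∫ x^3 ρ_sc = 0 (vanishes)

Summing the contributions: ∫_{−2}^{2} p(x) ρ_sc(x) dx = 5.


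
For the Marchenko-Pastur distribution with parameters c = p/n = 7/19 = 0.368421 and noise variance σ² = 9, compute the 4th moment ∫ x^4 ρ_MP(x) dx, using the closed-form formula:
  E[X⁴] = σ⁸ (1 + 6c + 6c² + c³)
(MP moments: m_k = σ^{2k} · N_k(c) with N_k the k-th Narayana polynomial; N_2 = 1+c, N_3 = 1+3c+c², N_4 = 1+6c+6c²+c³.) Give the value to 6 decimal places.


E[X⁴] = σ⁸ (1 + 6c + 6c² + c³) (fourth MP moment). With σ² = 9 (so σ⁸ = 6561) and c = 7/19 = 0.368421: E[X⁴] = 6561 · (1 + 6·0.368421 + 6·(0.368421)² + (0.368421)³) = 6561 · 4.074938.

So E[X^4] = 26735.668465.


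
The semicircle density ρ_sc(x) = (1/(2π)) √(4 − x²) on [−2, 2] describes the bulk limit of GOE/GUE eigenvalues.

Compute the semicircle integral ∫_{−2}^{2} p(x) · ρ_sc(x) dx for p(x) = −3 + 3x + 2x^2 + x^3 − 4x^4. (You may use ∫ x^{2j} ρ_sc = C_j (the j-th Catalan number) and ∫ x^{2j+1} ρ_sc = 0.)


Write p(x) = Σ a_i x^i, split into monomials and integrate each against ρ_sc separately.
Using ∫ x^{2j} ρ_sc = C_j = (1/(j+1)) C(2j, j) (Catalan numbers) and ∫ x^{2j+1} ρ_sc = 0 (odd monomials vanish by symmetry):
  i = 0 (even): a_0 · C_{0} = -3 · 1 = -3
  i = 1 (odd): ∫ x^1 ρ_sc = 0 (vanishes)
  i = 2 (even): a_2 · C_{1} = 2 · 1 = 2
  i = 3 (odd): ∫ x^3 ρ_sc = 0 (vanishes)
  i = 4 (even): a_4 · C_{2} = -4 · 2 = -8

Summing the contributions: ∫_{−2}^{2} p(x) ρ_sc(x) dx = (-3) + 2 + (-8) = -9.


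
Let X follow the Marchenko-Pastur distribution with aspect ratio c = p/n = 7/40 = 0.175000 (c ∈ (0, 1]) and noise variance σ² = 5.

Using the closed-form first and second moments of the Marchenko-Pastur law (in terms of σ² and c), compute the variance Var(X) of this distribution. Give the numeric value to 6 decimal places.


Recall the MP moments m_1 = E[X] = σ² and m_2 = E[X²] = σ⁴ (1 + c).
m_1 = E[X] = σ² = 5, so m_1² = 25.
m_2 = E[X²] = σ⁴ (1 + c) = 25 · (1 + 0.175000) = 25 · 1.175000 = 29.375000.
(Note m_2 − m_1² simplifies to c · σ⁴ = 0.175000 · 25.)

Var(X) = m_2 − m_1² = 29.375000 − 25 = 4.375000.


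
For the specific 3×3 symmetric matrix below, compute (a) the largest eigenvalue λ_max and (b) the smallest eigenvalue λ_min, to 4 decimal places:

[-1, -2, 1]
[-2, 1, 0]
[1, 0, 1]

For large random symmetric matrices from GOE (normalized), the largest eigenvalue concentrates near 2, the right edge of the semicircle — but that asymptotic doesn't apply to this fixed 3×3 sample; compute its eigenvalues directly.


Since M is real symmetric, all three eigenvalues are real; they are the roots of det(λI − M) = λ³ − (tr M) λ² + s λ − det M, where s is the sum of the principal 2×2 minors.
tr M = -1 + 1 + 1 = 1.
s = ((-1)·1 − (-2)²) + ((-1)·1 − 1²) + (1·1 − 0²) = -5 + (-2) + 1 = -6.
det M (expand along row 1) = (-1)·1 − (-2)·(-2) + 1·(-1) = -6.
Characteristic polynomial: λ³ − λ² − 6λ + 6 = 0.
Substitute λ = y + (tr M)/3 = y + 0.333333 to remove the quadratic term: y³ + p·y + q = 0 with p = s − (tr M)²/3 = -6.333333 and q = −2(tr M)³/27 + (tr M)·s/3 − det M = 3.925926.
Three real roots ⇒ use the trigonometric (Viète) form: r = 2√(−p/3) = 2.905933, φ = arccos(3q/(p·r)) = arccos(-0.639949) = 2.265228 rad.
y_k = r·cos(φ/3 − 2πk/3) for k = 0, 1, 2 gives y = 2.116156, 0.666667, -2.782823.
λ_k = y_k + 0.333333 gives λ = 2.4495, 1.0000, -2.4495 (check: the sum is 1.0000 = tr M).

Hence λ_max = 2.4495 and λ_min = -2.4495.


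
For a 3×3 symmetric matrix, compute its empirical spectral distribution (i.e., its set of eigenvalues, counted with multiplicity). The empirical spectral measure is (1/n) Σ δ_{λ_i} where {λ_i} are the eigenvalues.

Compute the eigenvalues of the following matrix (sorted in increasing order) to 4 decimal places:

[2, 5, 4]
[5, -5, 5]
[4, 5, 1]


Since M is real symmetric, all three eigenvalues are real; they are the roots of det(λI − M) = λ³ − (tr M) λ² + s λ − det M, where s is the sum of the principal 2×2 minors.
tr M = 2 + (-5) + 1 = -2.
s = (2·(-5) − 5²) + (2·1 − 4²) + ((-5)·1 − 5²) = -35 + (-14) + (-30) = -79.
det M (expand along row 1) = 2·(-30) − 5·(-15) + 4·45 = 195.
Characteristic polynomial: λ³ + 2λ² − 79λ − 195 = 0.
Substitute λ = y + (tr M)/3 = y − 0.666667 to remove the quadratic term: y³ + p·y + q = 0 with p = s − (tr M)²/3 = -80.333333 and q = −2(tr M)³/27 + (tr M)·s/3 − det M = -141.740741.
Three real roots ⇒ use the trigonometric (Viète) form: r = 2√(−p/3) = 10.349450, φ = arccos(3q/(p·r)) = arccos(0.511450) = 1.033925 rad.
y_k = r·cos(φ/3 − 2πk/3) for k = 0, 1, 2 gives y = 9.740866, -1.842236, -7.898630.
λ_k = y_k − 0.666667 gives λ = 9.0742, -2.5089, -8.5653 (check: the sum is -2.0000 = tr M).

Eigenvalues sorted in increasing order: [-8.5653, -2.5089, 9.0742].


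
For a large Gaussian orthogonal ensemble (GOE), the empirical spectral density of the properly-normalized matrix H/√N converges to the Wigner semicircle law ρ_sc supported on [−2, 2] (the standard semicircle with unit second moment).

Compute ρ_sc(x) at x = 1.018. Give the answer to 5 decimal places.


ρ_sc(x) = (1/(2π)) √(4 − x²). With x = 1.018:
  4 − x² = 4 − (1.018)² = 4 − 1.036324 = 2.963676.
  √(4 − x²) = 1.721533.
  1/(2π) = 0.159155.
  ρ_sc(1.018) = 0.159155 · 1.721533 = 0.273990.

Rounded to 5 decimal places: ρ_sc(1.018) ≈ 0.27399.


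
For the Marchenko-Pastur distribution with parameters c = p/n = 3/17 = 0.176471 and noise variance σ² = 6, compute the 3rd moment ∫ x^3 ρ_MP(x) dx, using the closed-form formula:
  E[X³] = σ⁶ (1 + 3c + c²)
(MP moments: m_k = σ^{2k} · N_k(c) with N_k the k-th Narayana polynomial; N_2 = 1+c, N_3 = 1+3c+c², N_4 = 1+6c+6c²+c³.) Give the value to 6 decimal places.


E[X³] = σ⁶ (1 + 3c + c²) (third MP moment). With σ² = 6 (so σ⁶ = 216) and c = 3/17 = 0.176471: E[X³] = 216 · (1 + 3·0.176471 + (0.176471)²) = 216 · 1.560554.

So E[X^3] = 337.079585.


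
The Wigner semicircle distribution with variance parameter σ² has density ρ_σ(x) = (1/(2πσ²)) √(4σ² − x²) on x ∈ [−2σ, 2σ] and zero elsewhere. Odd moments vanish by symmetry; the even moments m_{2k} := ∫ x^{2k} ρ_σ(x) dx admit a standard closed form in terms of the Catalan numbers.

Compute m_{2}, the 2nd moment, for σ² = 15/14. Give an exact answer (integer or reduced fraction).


By the scaled semicircle moment identity, m_{2k} = σ^{2k} · C_k with k = 1.
C_1 = (1/(k+1)) · C(2k, k) = (1/2) · C(2, 1) = (1/2) · 2 = 1.
σ^{2k} = (σ²)^k = (15/14)^1 = 15/14.

Therefore m_{2} = σ^{2} · C_1 = (15/14) · 1 = 15/14.


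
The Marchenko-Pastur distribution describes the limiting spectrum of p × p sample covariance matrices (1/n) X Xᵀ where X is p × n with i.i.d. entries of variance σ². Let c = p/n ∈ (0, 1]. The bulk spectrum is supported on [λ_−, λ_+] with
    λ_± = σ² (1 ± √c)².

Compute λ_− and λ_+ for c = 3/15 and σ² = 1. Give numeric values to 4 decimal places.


c = 3/15 = 0.200000; √c = 0.447214.
λ_− = σ² (1 − √c)² = 1 · (1 − 0.447214)² = 1 · (0.552786)² = 0.305573.
λ_+ = σ² (1 + √c)² = 1 · (1 + 0.447214)² = 1 · (1.447214)² = 2.094427.

Rounded to 4 decimal places: λ_− ≈ 0.3056, λ_+ ≈ 2.0944.


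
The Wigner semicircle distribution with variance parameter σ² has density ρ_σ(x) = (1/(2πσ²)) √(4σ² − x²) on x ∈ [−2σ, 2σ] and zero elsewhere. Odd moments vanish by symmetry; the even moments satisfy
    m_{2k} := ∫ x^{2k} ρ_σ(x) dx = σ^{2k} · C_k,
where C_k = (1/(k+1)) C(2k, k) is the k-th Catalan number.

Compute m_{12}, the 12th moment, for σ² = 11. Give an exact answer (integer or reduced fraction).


By the scaled semicircle moment identity, m_{2k} = σ^{2k} · C_k with k = 6.
C_6 = (1/(k+1)) · C(2k, k) = (1/7) · C(12, 6) = (1/7) · 924 = 132.
σ^{2k} = (σ²)^k = (11)^6 = 1771561.

Therefore m_{12} = σ^{12} · C_6 = 1771561 · 132 = 233846052.


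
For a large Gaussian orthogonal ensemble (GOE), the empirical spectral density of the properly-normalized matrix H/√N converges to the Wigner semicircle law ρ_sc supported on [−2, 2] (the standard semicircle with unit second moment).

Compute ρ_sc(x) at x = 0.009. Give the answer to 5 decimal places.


ρ_sc(x) = (1/(2π)) √(4 − x²). With x = 0.009:
  4 − x² = 4 − (0.009)² = 4 − 0.000081 = 3.999919.
  √(4 − x²) = 1.999980.
  1/(2π) = 0.159155.
  ρ_sc(0.009) = 0.159155 · 1.999980 = 0.318307.

Rounded to 5 decimal places: ρ_sc(0.009) ≈ 0.31831.


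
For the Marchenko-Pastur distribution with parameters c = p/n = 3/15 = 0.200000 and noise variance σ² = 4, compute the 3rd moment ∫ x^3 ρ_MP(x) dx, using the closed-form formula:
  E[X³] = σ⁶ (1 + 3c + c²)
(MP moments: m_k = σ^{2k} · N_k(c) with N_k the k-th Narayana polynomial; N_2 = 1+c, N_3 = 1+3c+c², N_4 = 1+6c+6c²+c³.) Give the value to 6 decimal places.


E[X³] = σ⁶ (1 + 3c + c²) (third MP moment). With σ² = 4 (so σ⁶ = 64) and c = 3/15 = 0.200000: E[X³] = 64 · (1 + 3·0.200000 + (0.200000)²) = 64 · 1.640000.

So E[X^3] = 104.960000.


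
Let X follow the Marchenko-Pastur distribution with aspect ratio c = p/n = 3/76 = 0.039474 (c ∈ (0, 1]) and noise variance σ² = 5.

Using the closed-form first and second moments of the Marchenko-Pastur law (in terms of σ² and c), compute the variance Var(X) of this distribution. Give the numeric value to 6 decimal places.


Recall the MP moments m_1 = E[X] = σ² and m_2 = E[X²] = σ⁴ (1 + c).
m_1 = E[X] = σ² = 5, so m_1² = 25.
m_2 = E[X²] = σ⁴ (1 + c) = 25 · (1 + 0.039474) = 25 · 1.039474 = 25.986842.
(Note m_2 − m_1² simplifies to c · σ⁴ = 0.039474 · 25.)

Var(X) = m_2 − m_1² = 25.986842 − 25 = 0.986842.


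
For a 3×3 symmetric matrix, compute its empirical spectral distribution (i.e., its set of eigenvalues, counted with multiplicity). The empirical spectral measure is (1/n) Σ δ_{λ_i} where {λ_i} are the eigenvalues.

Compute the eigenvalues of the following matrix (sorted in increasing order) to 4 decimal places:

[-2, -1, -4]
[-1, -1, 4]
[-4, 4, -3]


Since M is real symmetric, all three eigenvalues are real; they are the roots of det(λI − M) = λ³ − (tr M) λ² + s λ − det M, where s is the sum of the principal 2×2 minors.
tr M = -2 + (-1) + (-3) = -6.
s = ((-2)·(-1) − (-1)²) + ((-2)·(-3) − (-4)²) + ((-1)·(-3) − 4²) = 1 + (-10) + (-13) = -22.
det M (expand along row 1) = (-2)·(-13) − (-1)·19 + (-4)·(-8) = 77.
Characteristic polynomial: λ³ + 6λ² − 22λ − 77 = 0.
Substitute λ = y + (tr M)/3 = y − 2.000000 to remove the quadratic term: y³ + p·y + q = 0 with p = s − (tr M)²/3 = -34.000000 and q = −2(tr M)³/27 + (tr M)·s/3 − det M = -17.000000.
Three real roots ⇒ use the trigonometric (Viète) form: r = 2√(−p/3) = 6.733003, φ = arccos(3q/(p·r)) = arccos(0.222783) = 1.346128 rad.
y_k = r·cos(φ/3 − 2πk/3) for k = 0, 1, 2 gives y = 6.066488, -0.503760, -5.562728.
λ_k = y_k − 2.000000 gives λ = 4.0665, -2.5038, -7.5627 (check: the sum is -6.0000 = tr M).

Eigenvalues sorted in increasing order: [-7.5627, -2.5038, 4.0665].


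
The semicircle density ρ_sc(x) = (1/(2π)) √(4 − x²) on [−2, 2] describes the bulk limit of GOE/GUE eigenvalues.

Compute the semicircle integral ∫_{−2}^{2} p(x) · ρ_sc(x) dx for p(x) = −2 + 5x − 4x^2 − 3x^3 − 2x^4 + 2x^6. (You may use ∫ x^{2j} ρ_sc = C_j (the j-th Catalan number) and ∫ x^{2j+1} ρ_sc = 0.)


Write p(x) = Σ a_i x^i, split into monomials and integrate each against ρ_sc separately.
Using ∫ x^{2j} ρ_sc = C_j = (1/(j+1)) C(2j, j) (Catalan numbers) and ∫ x^{2j+1} ρ_sc = 0 (odd monomials vanish by symmetry):
  i = 0 (even): a_0 · C_{0} = -2 · 1 = -2
  i = 1 (odd): ∫ x^1 ρ_sc = 0 (vanishes)
  i = 2 (even): a_2 · C_{1} = -4 · 1 = -4
  i = 3 (odd): ∫ x^3 ρ_sc = 0 (vanishes)
  i = 4 (even): a_4 · C_{2} = -2 · 2 = -4
  i = 6 (even): a_6 · C_{3} = 2 · 5 = 10

Summing the contributions: ∫_{−2}^{2} p(x) ρ_sc(x) dx = (-2) + (-4) + (-4) + 10 = 0.


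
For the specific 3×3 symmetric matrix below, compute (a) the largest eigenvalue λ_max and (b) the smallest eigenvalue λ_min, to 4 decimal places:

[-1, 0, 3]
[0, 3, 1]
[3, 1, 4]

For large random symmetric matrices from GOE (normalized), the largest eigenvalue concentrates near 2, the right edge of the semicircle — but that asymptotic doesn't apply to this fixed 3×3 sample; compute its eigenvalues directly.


Since M is real symmetric, all three eigenvalues are real; they are the roots of det(λI − M) = λ³ − (tr M) λ² + s λ − det M, where s is the sum of the principal 2×2 minors.
tr M = -1 + 3 + 4 = 6.
s = ((-1)·3 − 0²) + ((-1)·4 − 3²) + (3·4 − 1²) = -3 + (-13) + 11 = -5.
det M (expand along row 1) = (-1)·11 − 0·(-3) + 3·(-9) = -38.
Characteristic polynomial: λ³ − 6λ² − 5λ + 38 = 0.
Substitute λ = y + (tr M)/3 = y + 2.000000 to remove the quadratic term: y³ + p·y + q = 0 with p = s − (tr M)²/3 = -17.000000 and q = −2(tr M)³/27 + (tr M)·s/3 − det M = 12.000000.
Three real roots ⇒ use the trigonometric (Viète) form: r = 2√(−p/3) = 4.760952, φ = arccos(3q/(p·r)) = arccos(-0.444795) = 2.031742 rad.
y_k = r·cos(φ/3 − 2πk/3) for k = 0, 1, 2 gives y = 3.710214, 0.728638, -4.438851.
λ_k = y_k + 2.000000 gives λ = 5.7102, 2.7286, -2.4389 (check: the sum is 6.0000 = tr M).

Hence λ_max = 5.7102 and λ_min = -2.4389.


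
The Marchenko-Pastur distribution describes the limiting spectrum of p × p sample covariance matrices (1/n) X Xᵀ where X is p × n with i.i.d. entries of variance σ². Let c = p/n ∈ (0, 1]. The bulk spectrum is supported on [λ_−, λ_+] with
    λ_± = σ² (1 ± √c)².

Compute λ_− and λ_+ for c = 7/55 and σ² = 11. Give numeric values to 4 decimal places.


c = 7/55 = 0.127273; √c = 0.356753.
λ_− = σ² (1 − √c)² = 11 · (1 − 0.356753)² = 11 · (0.643247)² = 4.551433.
λ_+ = σ² (1 + √c)² = 11 · (1 + 0.356753)² = 11 · (1.356753)² = 20.248567.

Rounded to 4 decimal places: λ_− ≈ 4.5514, λ_+ ≈ 20.2486.


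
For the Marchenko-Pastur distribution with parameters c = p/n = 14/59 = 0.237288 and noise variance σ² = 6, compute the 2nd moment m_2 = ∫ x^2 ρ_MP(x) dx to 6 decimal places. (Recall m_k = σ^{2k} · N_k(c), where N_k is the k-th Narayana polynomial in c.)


E[X²] = σ⁴ (1 + c) (second MP moment). With σ² = 6 (so σ⁴ = 36) and c = 14/59 = 0.237288: E[X²] = 36 · (1 + 0.237288) = 36 · 1.237288.

So E[X^2] = 44.542373.


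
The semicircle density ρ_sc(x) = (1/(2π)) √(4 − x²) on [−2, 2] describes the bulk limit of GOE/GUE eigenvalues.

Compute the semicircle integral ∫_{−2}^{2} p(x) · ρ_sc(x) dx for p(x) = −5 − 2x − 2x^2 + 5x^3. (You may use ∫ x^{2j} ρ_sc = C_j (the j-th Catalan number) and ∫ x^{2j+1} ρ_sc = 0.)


Write p(x) = Σ a_i x^i, split into monomials and integrate each against ρ_sc separately.
Using ∫ x^{2j} ρ_sc = C_j = (1/(j+1)) C(2j, j) (Catalan numbers) and ∫ x^{2j+1} ρ_sc = 0 (odd monomials vanish by symmetry):
  i = 0 (even): a_0 · C_{0} = -5 · 1 = -5
  i = 1 (odd): ∫ x^1 ρ_sc = 0 (vanishes)
  i = 2 (even): a_2 · C_{1} = -2 · 1 = -2
  i = 3 (odd): ∫ x^3 ρ_sc = 0 (vanishes)

Summing the contributions: ∫_{−2}^{2} p(x) ρ_sc(x) dx = (-5) + (-2) = -7.


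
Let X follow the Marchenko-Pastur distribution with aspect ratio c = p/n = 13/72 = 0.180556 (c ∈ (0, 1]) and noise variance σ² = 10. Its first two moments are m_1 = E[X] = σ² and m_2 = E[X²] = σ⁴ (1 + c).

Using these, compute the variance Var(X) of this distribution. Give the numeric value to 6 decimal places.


m_1 = E[X] = σ² = 10, so m_1² = 100.
m_2 = E[X²] = σ⁴ (1 + c) = 100 · (1 + 0.180556) = 100 · 1.180556 = 118.055556.
(Note m_2 − m_1² simplifies to c · σ⁴ = 0.180556 · 100.)

Var(X) = m_2 − m_1² = 118.055556 − 100 = 18.055556.


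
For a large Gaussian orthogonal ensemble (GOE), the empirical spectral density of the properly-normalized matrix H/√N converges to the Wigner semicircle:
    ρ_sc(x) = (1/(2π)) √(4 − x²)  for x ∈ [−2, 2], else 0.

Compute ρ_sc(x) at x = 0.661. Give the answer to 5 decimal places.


ρ_sc(x) = (1/(2π)) √(4 − x²). With x = 0.661:
  4 − x² = 4 − (0.661)² = 4 − 0.436921 = 3.563079.
  √(4 − x²) = 1.887612.
  1/(2π) = 0.159155.
  ρ_sc(0.661) = 0.159155 · 1.887612 = 0.300423.

Rounded to 5 decimal places: ρ_sc(0.661) ≈ 0.30042.


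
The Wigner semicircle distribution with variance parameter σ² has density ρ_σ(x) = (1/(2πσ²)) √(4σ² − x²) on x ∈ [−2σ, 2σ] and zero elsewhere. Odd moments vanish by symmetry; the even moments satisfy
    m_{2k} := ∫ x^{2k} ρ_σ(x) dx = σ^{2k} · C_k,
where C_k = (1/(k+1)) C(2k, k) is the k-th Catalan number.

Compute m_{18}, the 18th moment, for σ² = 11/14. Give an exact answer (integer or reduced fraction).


By the scaled semicircle moment identity, m_{2k} = σ^{2k} · C_k with k = 9.
C_9 = (1/(k+1)) · C(2k, k) = (1/10) · C(18, 9) = (1/10) · 48620 = 4862.
σ^{2k} = (σ²)^k = (11/14)^9 = 2357947691/20661046784.

Therefore m_{18} = σ^{18} · C_9 = (2357947691/20661046784) · 4862 = 5732170836821/10330523392.


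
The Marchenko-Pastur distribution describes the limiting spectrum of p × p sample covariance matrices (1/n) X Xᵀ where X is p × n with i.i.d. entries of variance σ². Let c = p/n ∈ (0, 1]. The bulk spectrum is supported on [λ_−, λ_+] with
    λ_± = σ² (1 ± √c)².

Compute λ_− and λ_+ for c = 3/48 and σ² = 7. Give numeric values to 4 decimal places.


c = 3/48 = 0.062500; √c = 0.250000.
λ_− = σ² (1 − √c)² = 7 · (1 − 0.250000)² = 7 · (0.750000)² = 3.937500.
λ_+ = σ² (1 + √c)² = 7 · (1 + 0.250000)² = 7 · (1.250000)² = 10.937500.

Rounded to 4 decimal places: λ_− ≈ 3.9375, λ_+ ≈ 10.9375.


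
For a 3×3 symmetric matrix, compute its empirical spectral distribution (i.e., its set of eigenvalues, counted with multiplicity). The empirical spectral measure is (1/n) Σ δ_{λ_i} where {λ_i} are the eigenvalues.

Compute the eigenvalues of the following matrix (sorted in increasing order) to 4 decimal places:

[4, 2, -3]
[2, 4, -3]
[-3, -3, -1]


Since M is real symmetric, all three eigenvalues are real; they are the roots of det(λI − M) = λ³ − (tr M) λ² + s λ − det M, where s is the sum of the principal 2×2 minors.
tr M = 4 + 4 + (-1) = 7.
s = (4·4 − 2²) + (4·(-1) − (-3)²) + (4·(-1) − (-3)²) = 12 + (-13) + (-13) = -14.
det M (expand along row 1) = 4·(-13) − 2·(-11) + (-3)·6 = -48.
Characteristic polynomial: λ³ − 7λ² − 14λ + 48 = 0.
Substitute λ = y + (tr M)/3 = y + 2.333333 to remove the quadratic term: y³ + p·y + q = 0 with p = s − (tr M)²/3 = -30.333333 and q = −2(tr M)³/27 + (tr M)·s/3 − det M = -10.074074.
Three real roots ⇒ use the trigonometric (Viète) form: r = 2√(−p/3) = 6.359595, φ = arccos(3q/(p·r)) = arccos(0.156667) = 1.413482 rad.
y_k = r·cos(φ/3 − 2πk/3) for k = 0, 1, 2 gives y = 5.666667, -0.333333, -5.333333.
λ_k = y_k + 2.333333 gives λ = 8.0000, 2.0000, -3.0000 (check: the sum is 7.0000 = tr M).

Eigenvalues sorted in increasing order: [-3.0000, 2.0000, 8.0000].


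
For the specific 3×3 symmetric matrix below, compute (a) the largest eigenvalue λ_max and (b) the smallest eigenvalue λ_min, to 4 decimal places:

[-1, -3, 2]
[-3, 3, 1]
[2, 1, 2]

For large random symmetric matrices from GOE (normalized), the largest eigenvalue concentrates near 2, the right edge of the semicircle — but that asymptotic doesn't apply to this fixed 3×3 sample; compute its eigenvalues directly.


Since M is real symmetric, all three eigenvalues are real; they are the roots of det(λI − M) = λ³ − (tr M) λ² + s λ − det M, where s is the sum of the principal 2×2 minors.
tr M = -1 + 3 + 2 = 4.
s = ((-1)·3 − (-3)²) + ((-1)·2 − 2²) + (3·2 − 1²) = -12 + (-6) + 5 = -13.
det M (expand along row 1) = (-1)·5 − (-3)·(-8) + 2·(-9) = -47.
Characteristic polynomial: λ³ − 4λ² − 13λ + 47 = 0.
Substitute λ = y + (tr M)/3 = y + 1.333333 to remove the quadratic term: y³ + p·y + q = 0 with p = s − (tr M)²/3 = -18.333333 and q = −2(tr M)³/27 + (tr M)·s/3 − det M = 24.925926.
Three real roots ⇒ use the trigonometric (Viète) form: r = 2√(−p/3) = 4.944132, φ = arccos(3q/(p·r)) = arccos(-0.824975) = 2.540955 rad.
y_k = r·cos(φ/3 − 2πk/3) for k = 0, 1, 2 gives y = 3.274228, 1.571142, -4.845370.
λ_k = y_k + 1.333333 gives λ = 4.6076, 2.9045, -3.5120 (check: the sum is 4.0000 = tr M).

Hence λ_max = 4.6076 and λ_min = -3.5120.


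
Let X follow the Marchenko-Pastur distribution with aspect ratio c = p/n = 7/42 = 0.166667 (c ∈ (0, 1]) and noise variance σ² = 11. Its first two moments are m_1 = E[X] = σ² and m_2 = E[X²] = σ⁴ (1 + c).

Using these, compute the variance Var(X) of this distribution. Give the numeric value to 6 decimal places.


m_1 = E[X] = σ² = 11, so m_1² = 121.
m_2 = E[X²] = σ⁴ (1 + c) = 121 · (1 + 0.166667) = 121 · 1.166667 = 141.166667.
(Note m_2 − m_1² simplifies to c · σ⁴ = 0.166667 · 121.)

Var(X) = m_2 − m_1² = 141.166667 − 121 = 20.166667.


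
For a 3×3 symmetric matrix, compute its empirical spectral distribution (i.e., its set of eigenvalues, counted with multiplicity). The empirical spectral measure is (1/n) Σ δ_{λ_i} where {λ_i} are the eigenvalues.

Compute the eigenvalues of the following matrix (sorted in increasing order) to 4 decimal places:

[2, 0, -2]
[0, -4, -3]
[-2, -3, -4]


Since M is real symmetric, all three eigenvalues are real; they are the roots of det(λI − M) = λ³ − (tr M) λ² + s λ − det M, where s is the sum of the principal 2×2 minors.
tr M = 2 + (-4) + (-4) = -6.
s = (2·(-4) − 0²) + (2·(-4) − (-2)²) + ((-4)·(-4) − (-3)²) = -8 + (-12) + 7 = -13.
det M (expand along row 1) = 2·7 − 0·(-6) + (-2)·(-8) = 30.
Characteristic polynomial: λ³ + 6λ² − 13λ − 30 = 0.
Substitute λ = y + (tr M)/3 = y − 2.000000 to remove the quadratic term: y³ + p·y + q = 0 with p = s − (tr M)²/3 = -25.000000 and q = −2(tr M)³/27 + (tr M)·s/3 − det M = 12.000000.
Three real roots ⇒ use the trigonometric (Viète) form: r = 2√(−p/3) = 5.773503, φ = arccos(3q/(p·r)) = arccos(-0.249415) = 1.822873 rad.
y_k = r·cos(φ/3 − 2πk/3) for k = 0, 1, 2 gives y = 4.740084, 0.484551, -5.224635.
λ_k = y_k − 2.000000 gives λ = 2.7401, -1.5154, -7.2246 (check: the sum is -6.0000 = tr M).

Eigenvalues sorted in increasing order: [-7.2246, -1.5154, 2.7401].


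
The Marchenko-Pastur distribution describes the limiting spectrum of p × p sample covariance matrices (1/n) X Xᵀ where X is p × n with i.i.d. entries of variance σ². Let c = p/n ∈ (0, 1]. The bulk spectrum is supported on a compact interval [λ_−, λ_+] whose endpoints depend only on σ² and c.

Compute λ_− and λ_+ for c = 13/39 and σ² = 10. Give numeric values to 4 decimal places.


c = 13/39 = 0.333333; √c = 0.577350.
λ_− = σ² (1 − √c)² = 10 · (1 − 0.577350)² = 10 · (0.422650)² = 1.786328.
λ_+ = σ² (1 + √c)² = 10 · (1 + 0.577350)² = 10 · (1.577350)² = 24.880339.

Rounded to 4 decimal places: λ_− ≈ 1.7863, λ_+ ≈ 24.8803.


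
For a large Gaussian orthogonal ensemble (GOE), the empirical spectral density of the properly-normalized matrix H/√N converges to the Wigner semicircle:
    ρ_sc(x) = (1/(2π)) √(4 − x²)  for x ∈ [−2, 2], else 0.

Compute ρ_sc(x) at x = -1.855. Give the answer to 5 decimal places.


ρ_sc(x) = (1/(2π)) √(4 − x²). With x = -1.855:
  4 − x² = 4 − (-1.855)² = 4 − 3.441025 = 0.558975.
  √(4 − x²) = 0.747646.
  1/(2π) = 0.159155.
  ρ_sc(-1.855) = 0.159155 · 0.747646 = 0.118992.

Rounded to 5 decimal places: ρ_sc(-1.855) ≈ 0.11899.


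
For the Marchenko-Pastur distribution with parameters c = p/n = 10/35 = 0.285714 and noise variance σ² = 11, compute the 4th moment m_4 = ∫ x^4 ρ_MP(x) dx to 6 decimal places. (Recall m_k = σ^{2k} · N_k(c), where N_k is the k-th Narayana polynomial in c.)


E[X⁴] = σ⁸ (1 + 6c + 6c² + c³) (fourth MP moment). With σ² = 11 (so σ⁸ = 14641) and c = 10/35 = 0.285714: E[X⁴] = 14641 · (1 + 6·0.285714 + 6·(0.285714)² + (0.285714)³) = 14641 · 3.227405.

So E[X^4] = 47252.440233.


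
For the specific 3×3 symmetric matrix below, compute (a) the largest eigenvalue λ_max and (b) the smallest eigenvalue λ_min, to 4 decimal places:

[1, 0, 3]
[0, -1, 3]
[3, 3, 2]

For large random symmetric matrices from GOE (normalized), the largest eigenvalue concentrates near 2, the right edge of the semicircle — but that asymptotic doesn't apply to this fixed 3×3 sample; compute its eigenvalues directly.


Since M is real symmetric, all three eigenvalues are real; they are the roots of det(λI − M) = λ³ − (tr M) λ² + s λ − det M, where s is the sum of the principal 2×2 minors.
tr M = 1 + (-1) + 2 = 2.
s = (1·(-1) − 0²) + (1·2 − 3²) + ((-1)·2 − 3²) = -1 + (-7) + (-11) = -19.
det M (expand along row 1) = 1·(-11) − 0·(-9) + 3·3 = -2.
Characteristic polynomial: λ³ − 2λ² − 19λ + 2 = 0.
Substitute λ = y + (tr M)/3 = y + 0.666667 to remove the quadratic term: y³ + p·y + q = 0 with p = s − (tr M)²/3 = -20.333333 and q = −2(tr M)³/27 + (tr M)·s/3 − det M = -11.259259.
Three real roots ⇒ use the trigonometric (Viète) form: r = 2√(−p/3) = 5.206833, φ = arccos(3q/(p·r)) = arccos(0.319043) = 1.246077 rad.
y_k = r·cos(φ/3 − 2πk/3) for k = 0, 1, 2 gives y = 4.764104, -0.562486, -4.201617.
λ_k = y_k + 0.666667 gives λ = 5.4308, 0.1042, -3.5350 (check: the sum is 2.0000 = tr M).

Hence λ_max = 5.4308 and λ_min = -3.5350.


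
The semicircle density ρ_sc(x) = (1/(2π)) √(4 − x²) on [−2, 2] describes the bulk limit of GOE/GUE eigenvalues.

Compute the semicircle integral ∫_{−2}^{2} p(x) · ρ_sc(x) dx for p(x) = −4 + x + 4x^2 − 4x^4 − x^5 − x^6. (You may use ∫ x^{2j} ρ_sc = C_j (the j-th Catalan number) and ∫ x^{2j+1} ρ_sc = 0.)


Write p(x) = Σ a_i x^i, split into monomials and integrate each against ρ_sc separately.
Using ∫ x^{2j} ρ_sc = C_j = (1/(j+1)) C(2j, j) (Catalan numbers) and ∫ x^{2j+1} ρ_sc = 0 (odd monomials vanish by symmetry):
  i = 0 (even): a_0 · C_{0} = -4 · 1 = -4
  i = 1 (odd): ∫ x^1 ρ_sc = 0 (vanishes)
  i = 2 (even): a_2 · C_{1} = 4 · 1 = 4
  i = 4 (even): a_4 · C_{2} = -4 · 2 = -8
  i = 5 (odd): ∫ x^5 ρ_sc = 0 (vanishes)
  i = 6 (even): a_6 · C_{3} = -1 · 5 = -5

Summing the contributions: ∫_{−2}^{2} p(x) ρ_sc(x) dx = (-4) + 4 + (-8) + (-5) = -13.


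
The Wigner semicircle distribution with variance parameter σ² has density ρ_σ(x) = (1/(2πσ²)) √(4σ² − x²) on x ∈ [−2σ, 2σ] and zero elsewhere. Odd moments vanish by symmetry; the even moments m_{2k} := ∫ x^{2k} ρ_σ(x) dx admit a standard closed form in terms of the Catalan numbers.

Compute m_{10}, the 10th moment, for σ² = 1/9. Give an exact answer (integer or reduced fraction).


By the scaled semicircle moment identity, m_{2k} = σ^{2k} · C_k with k = 5.
C_5 = (1/(k+1)) · C(2k, k) = (1/6) · C(10, 5) = (1/6) · 252 = 42.
σ^{2k} = (σ²)^k = (1/9)^5 = 1/59049.

Therefore m_{10} = σ^{10} · C_5 = (1/59049) · 42 = 14/19683.


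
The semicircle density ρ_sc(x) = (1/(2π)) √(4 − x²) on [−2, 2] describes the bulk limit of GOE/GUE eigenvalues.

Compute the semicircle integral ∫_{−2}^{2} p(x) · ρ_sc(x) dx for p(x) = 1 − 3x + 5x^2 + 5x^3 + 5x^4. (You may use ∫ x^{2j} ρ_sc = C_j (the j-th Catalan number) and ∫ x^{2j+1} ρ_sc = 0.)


Write p(x) = Σ a_i x^i, split into monomials and integrate each against ρ_sc separately.
Using ∫ x^{2j} ρ_sc = C_j = (1/(j+1)) C(2j, j) (Catalan numbers) and ∫ x^{2j+1} ρ_sc = 0 (odd monomials vanish by symmetry):
  i = 0 (even): a_0 · C_{0} = 1 · 1 = 1
  i = 1 (odd): ∫ x^1 ρ_sc = 0 (vanishes)
  i = 2 (even): a_2 · C_{1} = 5 · 1 = 5
  i = 3 (odd): ∫ x^3 ρ_sc = 0 (vanishes)
  i = 4 (even): a_4 · C_{2} = 5 · 2 = 10

Summing the contributions: ∫_{−2}^{2} p(x) ρ_sc(x) dx = 1 + 5 + 10 = 16.


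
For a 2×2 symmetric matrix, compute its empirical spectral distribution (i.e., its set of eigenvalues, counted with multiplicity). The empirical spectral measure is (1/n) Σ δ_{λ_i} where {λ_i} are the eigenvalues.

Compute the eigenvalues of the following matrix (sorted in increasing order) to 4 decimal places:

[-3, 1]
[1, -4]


Since M is real symmetric, both eigenvalues are real; they are the roots of det(λI − M) = λ² − (tr M) λ + det M.
tr M = -3 + (-4) = -7.
det M = (-3)·(-4) − 1² = 12 − 1 = 11.
Characteristic polynomial: λ² + 7λ + 11 = 0.
Discriminant Δ = (tr M)² − 4·det M = 49 − 44 = 5; √Δ = 2.236068.
λ = (tr M ± √Δ)/2 = (-7 ± 2.236068)/2, giving (tr M − √Δ)/2 = -4.6180 and (tr M + √Δ)/2 = -2.3820.

Eigenvalues sorted in increasing order: [-4.6180, -2.3820].


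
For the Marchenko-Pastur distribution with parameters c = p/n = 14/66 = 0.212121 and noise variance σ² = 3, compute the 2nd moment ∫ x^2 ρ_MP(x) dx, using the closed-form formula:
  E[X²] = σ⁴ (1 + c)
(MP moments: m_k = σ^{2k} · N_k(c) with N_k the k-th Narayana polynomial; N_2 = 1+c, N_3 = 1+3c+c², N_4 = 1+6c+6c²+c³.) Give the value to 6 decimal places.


E[X²] = σ⁴ (1 + c) (second MP moment). With σ² = 3 (so σ⁴ = 9) and c = 14/66 = 0.212121: E[X²] = 9 · (1 + 0.212121) = 9 · 1.212121.

So E[X^2] = 10.909091.


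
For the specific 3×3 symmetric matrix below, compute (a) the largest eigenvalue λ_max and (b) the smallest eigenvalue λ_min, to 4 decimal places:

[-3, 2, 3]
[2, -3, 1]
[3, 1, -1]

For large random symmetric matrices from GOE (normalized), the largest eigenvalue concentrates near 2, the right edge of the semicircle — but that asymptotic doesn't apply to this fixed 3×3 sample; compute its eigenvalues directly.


Since M is real symmetric, all three eigenvalues are real; they are the roots of det(λI − M) = λ³ − (tr M) λ² + s λ − det M, where s is the sum of the principal 2×2 minors.
tr M = -3 + (-3) + (-1) = -7.
s = ((-3)·(-3) − 2²) + ((-3)·(-1) − 3²) + ((-3)·(-1) − 1²) = 5 + (-6) + 2 = 1.
det M (expand along row 1) = (-3)·2 − 2·(-5) + 3·11 = 37.
Characteristic polynomial: λ³ + 7λ² + λ − 37 = 0.
Substitute λ = y + (tr M)/3 = y − 2.333333 to remove the quadratic term: y³ + p·y + q = 0 with p = s − (tr M)²/3 = -15.333333 and q = −2(tr M)³/27 + (tr M)·s/3 − det M = -13.925926.
Three real roots ⇒ use the trigonometric (Viète) form: r = 2√(−p/3) = 4.521553, φ = arccos(3q/(p·r)) = arccos(0.602589) = 0.924055 rad.
y_k = r·cos(φ/3 − 2πk/3) for k = 0, 1, 2 gives y = 4.308752, -0.967225, -3.341526.
λ_k = y_k − 2.333333 gives λ = 1.9754, -3.3006, -5.6749 (check: the sum is -7.0000 = tr M).

Hence λ_max = 1.9754 and λ_min = -5.6749.
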